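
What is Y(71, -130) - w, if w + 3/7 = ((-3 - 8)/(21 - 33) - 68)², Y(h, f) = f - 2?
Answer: -4668799/1008 ≈ -4631.7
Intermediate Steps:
Y(h, f) = -2 + f
w = 4535743/1008 (w = -3/7 + ((-3 - 8)/(21 - 33) - 68)² = -3/7 + (-11/(-12) - 68)² = -3/7 + (-11*(-1/12) - 68)² = -3/7 + (11/12 - 68)² = -3/7 + (-805/12)² = -3/7 + 648025/144 = 4535743/1008 ≈ 4499.7)
Y(71, -130) - w = (-2 - 130) - 1*4535743/1008 = -132 - 4535743/1008 = -4668799/1008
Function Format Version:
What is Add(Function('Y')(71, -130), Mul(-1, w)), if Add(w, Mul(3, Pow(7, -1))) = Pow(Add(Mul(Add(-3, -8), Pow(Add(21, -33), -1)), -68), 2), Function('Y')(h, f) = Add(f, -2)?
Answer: Rational(-4668799, 1008) ≈ -4631.7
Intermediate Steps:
Function('Y')(h, f) = Add(-2, f)
w = Rational(4535743, 1008) (w = Add(Rational(-3, 7), Pow(Add(Mul(Add(-3, -8), Pow(Add(21, -33), -1)), -68), 2)) = Add(Rational(-3, 7), Pow(Add(Mul(-11, Pow(-12, -1)), -68), 2)) = Add(Rational(-3, 7), Pow(Add(Mul(-11, Rational(-1, 12)), -68), 2)) = Add(Rational(-3, 7), Pow(Add(Rational(11, 12), -68), 2)) = Add(Rational(-3, 7), Pow(Rational(-805, 12), 2)) = Add(Rational(-3, 7), Rational(648025, 144)) = Rational(4535743, 1008) ≈ 4499.7)
Add(Function('Y')(71, -130), Mul(-1, w)) = Add(Add(-2, -130), Mul(-1, Rational(4535743, 1008))) = Add(-132, Rational(-4535743, 1008)) = Rational(-4668799, 1008)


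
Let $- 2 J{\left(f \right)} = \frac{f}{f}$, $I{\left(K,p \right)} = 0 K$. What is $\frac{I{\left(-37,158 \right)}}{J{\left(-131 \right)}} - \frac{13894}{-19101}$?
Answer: $\frac{13894}{19101} \approx 0.7274$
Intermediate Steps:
$I{\left(K,p \right)} = 0$
$J{\left(f \right)} = - \frac{1}{2}$ ($J{\left(f \right)} = - \frac{f \frac{1}{f}}{2} = \left(- \frac{1}{2}\right) 1 = - \frac{1}{2}$)
$\frac{I{\left(-37,158 \right)}}{J{\left(-131 \right)}} - \frac{13894}{-19101} = \frac{0}{- \frac{1}{2}} - \frac{13894}{-19101} = 0 \left(-2\right) - - \frac{13894}{19101} = 0 + \frac{13894}{19101} = \frac{13894}{19101}$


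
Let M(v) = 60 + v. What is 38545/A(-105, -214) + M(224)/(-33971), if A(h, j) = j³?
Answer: -4092709891/332927486024 ≈ -0.012293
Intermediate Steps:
38545/A(-105, -214) + M(224)/(-33971) = 38545/((-214)³) + (60 + 224)/(-33971) = 38545/(-9800344) + 284*(-1/33971) = 38545*(-1/9800344) - 284/33971 = -38545/9800344 - 284/33971 = -4092709891/332927486024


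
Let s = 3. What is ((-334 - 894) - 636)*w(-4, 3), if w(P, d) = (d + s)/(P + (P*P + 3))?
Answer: -3728/5 ≈ -745.60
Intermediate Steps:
w(P, d) = (3 + d)/(3 + P + P²) (w(P, d) = (d + 3)/(P + (P*P + 3)) = (3 + d)/(P + (P² + 3)) = (3 + d)/(P + (3 + P²)) = (3 + d)/(3 + P + P²))
((-334 - 894) - 636)*w(-4, 3) = ((-334 - 894) - 636)*((3 + 3)/(3 - 4 + (-4)²)) = (-1228 - 636)*(6/(3 - 4 + 16)) = -1864*6/15 = -1864*⅖ = -3728/5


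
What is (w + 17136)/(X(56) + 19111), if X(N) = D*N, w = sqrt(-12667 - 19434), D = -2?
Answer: 1904/2111 + I*sqrt(32101)/18999 ≈ 0.90194 + 0.0094304*I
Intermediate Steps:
w = I*sqrt(32101) (w = sqrt(-32101) = I*sqrt(32101) ≈ 179.17*I)
X(N) = -2*N
(w + 17136)/(X(56) + 19111) = (I*sqrt(32101) + 17136)/(-2*56 + 19111) = (17136 + I*sqrt(32101))/(-112 + 19111) = (17136 + I*sqrt(32101))/18999 = (17136 + I*sqrt(32101))*(1/18999) = 1904/2111 + I*sqrt(32101)/18999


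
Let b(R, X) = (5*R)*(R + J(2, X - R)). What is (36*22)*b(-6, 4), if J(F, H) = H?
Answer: -95040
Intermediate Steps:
b(R, X) = 5*R*X (b(R, X) = (5*R)*(R + (X - R)) = (5*R)*X = 5*R*X)
(36*22)*b(-6, 4) = (36*22)*(5*(-6)*4) = 792*(-120) = -95040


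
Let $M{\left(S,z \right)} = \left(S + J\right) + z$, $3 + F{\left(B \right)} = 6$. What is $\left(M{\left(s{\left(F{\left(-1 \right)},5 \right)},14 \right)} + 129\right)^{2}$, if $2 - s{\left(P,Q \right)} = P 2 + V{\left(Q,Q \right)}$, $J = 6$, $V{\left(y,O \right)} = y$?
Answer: $19600$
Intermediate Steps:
$F{\left(B \right)} = 3$ ($F{\left(B \right)} = -3 + 6 = 3$)
$s{\left(P,Q \right)} = 2 - Q - 2 P$ ($s{\left(P,Q \right)} = 2 - \left(P 2 + Q\right) = 2 - \left(2 P + Q\right) = 2 - \left(Q + 2 P\right) = 2 - Q - 2 P$)
$M{\left(S,z \right)} = 6 + S + z$ ($M{\left(S,z \right)} = \left(S + 6\right) + z = \left(6 + S\right) + z = 6 + S + z$)
$\left(M{\left(s{\left(F{\left(-1 \right)},5 \right)},14 \right)} + 129\right)^{2} = \left(\left(6 - 9 + 14\right) + 129\right)^{2} = \left(11 + 129\right)^{2} = 140^{2} = 19600$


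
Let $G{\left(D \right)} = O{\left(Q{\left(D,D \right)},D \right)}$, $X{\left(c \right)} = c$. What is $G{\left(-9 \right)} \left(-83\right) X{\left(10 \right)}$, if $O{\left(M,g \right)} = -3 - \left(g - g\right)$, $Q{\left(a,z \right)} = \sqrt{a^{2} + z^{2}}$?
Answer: $2490$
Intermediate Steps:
$O{\left(M,g \right)} = -3$ ($O{\left(M,g \right)} = -3 - 0 = -3 + 0 = -3$)
$G{\left(D \right)} = -3$
$G{\left(-9 \right)} \left(-83\right) X{\left(10 \right)} = \left(-3\right) \left(-83\right) 10 = 249 \cdot 10 = 2490$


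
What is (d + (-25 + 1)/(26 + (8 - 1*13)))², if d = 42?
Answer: 81796/49 ≈ 1669.3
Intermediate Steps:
(d + (-25 + 1)/(26 + (8 - 1*13)))² = (42 + (-25 + 1)/(26 + (8 - 1*13)))² = (42 - 24/(26 + (8 - 13)))² = (42 - 24/(26 - 5))² = (42 - 24/21)² = (42 - 24*1/21)² = (42 - 8/7)² = (286/7)² = 81796/49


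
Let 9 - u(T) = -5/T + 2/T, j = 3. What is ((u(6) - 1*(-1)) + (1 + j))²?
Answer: 841/4 ≈ 210.25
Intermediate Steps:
u(T) = 9 + 3/T (u(T) = 9 - (-5/T + 2/T) = 9 - (-3)/T = 9 + 3/T)
((u(6) - 1*(-1)) + (1 + j))² = (((9 + 3/6) - 1*(-1)) + (1 + 3))² = (((9 + 3*(⅙)) + 1) + 4)² = (((9 + ½) + 1) + 4)² = ((19/2 + 1) + 4)² = (21/2 + 4)² = (29/2)² = 841/4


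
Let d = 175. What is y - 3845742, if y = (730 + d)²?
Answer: -3026717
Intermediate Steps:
y = 819025 (y = (730 + 175)² = 905² = 819025)
y - 3845742 = 819025 - 3845742 = -3026717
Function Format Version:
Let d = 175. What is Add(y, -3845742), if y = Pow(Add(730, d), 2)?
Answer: -3026717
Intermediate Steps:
y = 819025 (y = Pow(Add(730, 175), 2) = Pow(905, 2) = 819025)
Add(y, -3845742) = Add(819025, -3845742) = -3026717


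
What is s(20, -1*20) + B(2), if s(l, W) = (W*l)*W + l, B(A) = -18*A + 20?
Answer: 8004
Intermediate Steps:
B(A) = 20 - 18*A
s(l, W) = l + l*W² (s(l, W) = l*W² + l = l + l*W²)
s(20, -1*20) + B(2) = 20*(1 + (-1*20)²) + (20 - 18*2) = 20*(1 + (-20)²) + (20 - 36) = 20*(1 + 400) - 16 = 20*401 - 16 = 8020 - 16 = 8004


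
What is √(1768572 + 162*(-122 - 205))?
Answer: 3*√190622 ≈ 1309.8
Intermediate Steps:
√(1768572 + 162*(-122 - 205)) = √(1768572 + 162*(-327)) = √(1768572 - 52974) = √1715598 = 3*√190622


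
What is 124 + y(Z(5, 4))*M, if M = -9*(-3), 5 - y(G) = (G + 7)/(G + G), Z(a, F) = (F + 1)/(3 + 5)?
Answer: 943/10 ≈ 94.300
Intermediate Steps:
Z(a, F) = ⅛ + F/8 (Z(a, F) = (1 + F)/8 = (1 + F)*(⅛) = ⅛ + F/8)
y(G) = 5 - (7 + G)/(2*G) (y(G) = 5 - (G + 7)/(G + G) = 5 - (7 + G)/(2*G))
M = 27
124 + y(Z(5, 4))*M = 124 + ((-7 + 9*(⅛ + (⅛)*4))/(2*(⅛ + (⅛)*4)))*27 = 124 + ((-7 + 9*(⅛ + ½))/(2*(⅛ + ½)))*27 = 124 + ((-7 + 9*(5/8))/(2*(5/8)))*27 = 124 + ((½)*(8/5)*(-7 + 45/8))*27 = 124 + ((½)*(8/5)*(-11/8))*27 = 124 - 11/10*27 = 124 - 297/10 = 943/10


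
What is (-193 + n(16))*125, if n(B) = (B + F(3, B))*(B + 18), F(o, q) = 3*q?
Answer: 247875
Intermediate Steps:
n(B) = 4*B*(18 + B) (n(B) = (B + 3*B)*(B + 18) = (4*B)*(18 + B) = 4*B*(18 + B))
(-193 + n(16))*125 = (-193 + 4*16*(18 + 16))*125 = (-193 + 4*16*34)*125 = (-193 + 2176)*125 = 1983*125 = 247875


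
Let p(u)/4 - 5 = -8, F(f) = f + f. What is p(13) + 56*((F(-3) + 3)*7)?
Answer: -1188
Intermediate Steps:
F(f) = 2*f
p(u) = -12 (p(u) = 20 + 4*(-8) = 20 - 32 = -12)
p(13) + 56*((F(-3) + 3)*7) = -12 + 56*((2*(-3) + 3)*7) = -12 + 56*((-6 + 3)*7) = -12 + 56*(-3*7) = -12 + 56*(-21) = -12 - 1176 = -1188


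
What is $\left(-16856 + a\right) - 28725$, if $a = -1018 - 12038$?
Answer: $-58637$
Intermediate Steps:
$a = -13056$ ($a = -1018 - 12038 = -13056$)
$\left(-16856 + a\right) - 28725 = \left(-16856 - 13056\right) - 28725 = -29912 - 28725 = -58637$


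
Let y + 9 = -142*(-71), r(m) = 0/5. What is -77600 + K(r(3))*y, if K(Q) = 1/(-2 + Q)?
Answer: -165273/2 ≈ -82637.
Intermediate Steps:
r(m) = 0 (r(m) = 0*(⅕) = 0)
y = 10073 (y = -9 - 142*(-71) = -9 + 10082 = 10073)
K(Q) = 1/(-2 + Q)
-77600 + K(r(3))*y = -77600 + 10073/(-2 + 0) = -77600 + 10073/(-2) = -77600 - ½*10073 = -77600 - 10073/2 = -165273/2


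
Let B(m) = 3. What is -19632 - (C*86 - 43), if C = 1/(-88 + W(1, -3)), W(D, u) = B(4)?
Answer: -1664979/85 ≈ -19588.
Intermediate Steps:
W(D, u) = 3
C = -1/85 (C = 1/(-88 + 3) = 1/(-85) = -1/85 ≈ -0.011765)
-19632 - (C*86 - 43) = -19632 - (-1/85*86 - 43) = -19632 - (-86/85 - 43) = -19632 - 1*(-3741/85) = -19632 + 3741/85 = -1664979/85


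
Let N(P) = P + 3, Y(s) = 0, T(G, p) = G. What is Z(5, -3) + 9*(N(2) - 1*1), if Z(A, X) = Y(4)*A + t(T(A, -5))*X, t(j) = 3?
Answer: 27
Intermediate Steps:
N(P) = 3 + P
Z(A, X) = 3*X (Z(A, X) = 0*A + 3*X = 0 + 3*X = 3*X)
Z(5, -3) + 9*(N(2) - 1*1) = 3*(-3) + 9*((3 + 2) - 1*1) = -9 + 9*(5 - 1) = -9 + 9*4 = -9 + 36 = 27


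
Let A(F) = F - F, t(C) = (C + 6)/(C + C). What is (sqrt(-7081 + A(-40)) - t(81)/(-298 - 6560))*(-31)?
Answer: -899/370332 - 31*I*sqrt(7081) ≈ -0.0024276 - 2608.6*I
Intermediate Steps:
t(C) = (6 + C)/(2*C) (t(C) = (6 + C)/((2*C)) = (6 + C)*(1/(2*C)) = (6 + C)/(2*C))
A(F) = 0
(sqrt(-7081 + A(-40)) - t(81)/(-298 - 6560))*(-31) = (sqrt(-7081 + 0) - (1/2)*(6 + 81)/81/(-298 - 6560))*(-31) = (sqrt(-7081) - (1/2)*(1/81)*87/(-6858))*(-31) = (I*sqrt(7081) - 29*(-1)/(54*6858))*(-31) = (I*sqrt(7081) - 1*(-29/370332))*(-31) = (I*sqrt(7081) + 29/370332)*(-31) = (29/370332 + I*sqrt(7081))*(-31) = -899/370332 - 31*I*sqrt(7081)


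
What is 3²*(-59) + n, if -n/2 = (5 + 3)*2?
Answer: -563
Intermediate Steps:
n = -32 (n = -2*(5 + 3)*2 = -16*2 = -2*16 = -32)
3²*(-59) + n = 3²*(-59) - 32 = 9*(-59) - 32 = -531 - 32 = -563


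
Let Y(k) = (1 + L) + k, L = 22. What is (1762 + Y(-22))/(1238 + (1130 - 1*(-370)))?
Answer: 1763/2738 ≈ 0.64390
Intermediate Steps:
Y(k) = 23 + k (Y(k) = (1 + 22) + k = 23 + k)
(1762 + Y(-22))/(1238 + (1130 - 1*(-370))) = (1762 + (23 - 22))/(1238 + (1130 - 1*(-370))) = (1762 + 1)/(1238 + (1130 + 370)) = 1763/(1238 + 1500) = 1763/2738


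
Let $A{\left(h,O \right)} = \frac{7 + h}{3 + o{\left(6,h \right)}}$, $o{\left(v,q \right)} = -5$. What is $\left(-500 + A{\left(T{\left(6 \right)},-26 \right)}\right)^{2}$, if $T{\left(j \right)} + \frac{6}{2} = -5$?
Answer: $\frac{998001}{4} \approx 2.495 \cdot 10^{5}$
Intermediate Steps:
$T{\left(j \right)} = -8$ ($T{\left(j \right)} = -3 - 5 = -8$)
$A{\left(h,O \right)} = - \frac{7}{2} - \frac{h}{2}$ ($A{\left(h,O \right)} = \frac{7 + h}{3 - 5} = \frac{7 + h}{-2} = \left(7 + h\right) \left(- \frac{1}{2}\right) = - \frac{7}{2} - \frac{h}{2}$)
$\left(-500 + A{\left(T{\left(6 \right)},-26 \right)}\right)^{2} = \left(-500 - - \frac{1}{2}\right)^{2} = \left(-500 + \left(- \frac{7}{2} + 4\right)\right)^{2} = \left(-500 + \frac{1}{2}\right)^{2} = \left(- \frac{999}{2}\right)^{2} = \frac{998001}{4}$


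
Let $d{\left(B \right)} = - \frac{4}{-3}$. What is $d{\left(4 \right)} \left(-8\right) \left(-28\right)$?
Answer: $\frac{896}{3} \approx 298.67$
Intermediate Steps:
$d{\left(B \right)} = \frac{4}{3}$ ($d{\left(B \right)} = \left(-4\right) \left(- \frac{1}{3}\right) = \frac{4}{3}$)
$d{\left(4 \right)} \left(-8\right) \left(-28\right) = \frac{4}{3} \left(-8\right) \left(-28\right) = \left(- \frac{32}{3}\right) \left(-28\right) = \frac{896}{3}$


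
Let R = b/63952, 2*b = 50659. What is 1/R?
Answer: 18272/7237 ≈ 2.5248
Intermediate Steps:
b = 50659/2 (b = (1/2)*50659 = 50659/2 ≈ 25330.)
R = 7237/18272 (R = (50659/2)/63952 = (50659/2)*(1/63952) = 7237/18272 ≈ 0.39607)
1/R = 1/(7237/18272) = 18272/7237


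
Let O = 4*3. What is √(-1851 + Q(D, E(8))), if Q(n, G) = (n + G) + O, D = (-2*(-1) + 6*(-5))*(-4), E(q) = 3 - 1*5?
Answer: I*√1729 ≈ 41.581*I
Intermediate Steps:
E(q) = -2 (E(q) = 3 - 5 = -2)
D = 112 (D = (2 - 30)*(-4) = -28*(-4) = 112)
O = 12
Q(n, G) = 12 + G + n (Q(n, G) = (n + G) + 12 = (G + n) + 12 = 12 + G + n)
√(-1851 + Q(D, E(8))) = √(-1851 + (12 - 2 + 112)) = √(-1851 + 122) = √(-1729) = I*√1729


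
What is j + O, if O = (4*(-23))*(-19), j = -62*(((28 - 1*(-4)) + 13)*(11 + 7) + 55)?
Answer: -51882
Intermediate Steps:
j = -53630 (j = -62*(((28 + 4) + 13)*18 + 55) = -62*((32 + 13)*18 + 55) = -62*(45*18 + 55) = -62*(810 + 55) = -62*865 = -53630)
O = 1748 (O = -92*(-19) = 1748)
j + O = -53630 + 1748 = -51882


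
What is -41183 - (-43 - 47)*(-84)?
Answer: -48743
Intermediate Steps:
-41183 - (-43 - 47)*(-84) = -41183 - (-90)*(-84) = -41183 - 1*7560 = -41183 - 7560 = -48743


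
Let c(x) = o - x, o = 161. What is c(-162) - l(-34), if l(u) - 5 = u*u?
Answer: -838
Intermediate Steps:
l(u) = 5 + u² (l(u) = 5 + u*u = 5 + u²)
c(x) = 161 - x
c(-162) - l(-34) = (161 - 1*(-162)) - (5 + (-34)²) = (161 + 162) - (5 + 1156) = 323 - 1*1161 = 323 - 1161 = -838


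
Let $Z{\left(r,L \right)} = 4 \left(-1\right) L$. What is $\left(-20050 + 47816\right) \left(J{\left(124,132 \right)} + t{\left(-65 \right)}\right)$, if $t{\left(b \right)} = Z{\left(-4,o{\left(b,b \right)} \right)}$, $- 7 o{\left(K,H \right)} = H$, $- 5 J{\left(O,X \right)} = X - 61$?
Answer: $- \frac{49895502}{35} \approx -1.4256 \cdot 10^{6}$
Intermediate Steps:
$J{\left(O,X \right)} = \frac{61}{5} - \frac{X}{5}$ ($J{\left(O,X \right)} = - \frac{X - 61}{5} = - \frac{-61 + X}{5} = \frac{61}{5} - \frac{X}{5}$)
$o{\left(K,H \right)} = - \frac{H}{7}$
$Z{\left(r,L \right)} = - 4 L$
$t{\left(b \right)} = \frac{4 b}{7}$ ($t{\left(b \right)} = - 4 \left(- \frac{b}{7}\right) = \frac{4 b}{7}$)
$\left(-20050 + 47816\right) \left(J{\left(124,132 \right)} + t{\left(-65 \right)}\right) = \left(-20050 + 47816\right) \left(\left(\frac{61}{5} - \frac{132}{5}\right) + \frac{4}{7} \left(-65\right)\right) = 27766 \left(\left(\frac{61}{5} - \frac{132}{5}\right) - \frac{260}{7}\right) = 27766 \left(- \frac{71}{5} - \frac{260}{7}\right) = 27766 \left(- \frac{1797}{35}\right) = - \frac{49895502}{35}$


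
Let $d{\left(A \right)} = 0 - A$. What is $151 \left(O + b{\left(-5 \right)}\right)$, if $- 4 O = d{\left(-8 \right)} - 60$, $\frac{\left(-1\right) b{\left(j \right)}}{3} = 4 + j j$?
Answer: $-11174$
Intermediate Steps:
$d{\left(A \right)} = - A$
$b{\left(j \right)} = -12 - 3 j^{2}$ ($b{\left(j \right)} = - 3 \left(4 + j j\right) = - 3 \left(4 + j^{2}\right) = -12 - 3 j^{2}$)
$O = 13$ ($O = - \frac{\left(-1\right) \left(-8\right) - 60}{4} = - \frac{8 - 60}{4} = \left(- \frac{1}{4}\right) \left(-52\right) = 13$)
$151 \left(O + b{\left(-5 \right)}\right) = 151 \left(13 - \left(12 + 3 \left(-5\right)^{2}\right)\right) = 151 \left(13 - 87\right) = 151 \left(-74\right) = -11174$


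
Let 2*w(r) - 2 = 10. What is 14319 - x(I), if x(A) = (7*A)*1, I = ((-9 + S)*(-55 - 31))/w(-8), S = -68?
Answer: 19780/3 ≈ 6593.3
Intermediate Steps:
w(r) = 6 (w(r) = 1 + (½)*10 = 1 + 5 = 6)
I = 3311/3 (I = ((-9 - 68)*(-55 - 31))/6 = -77*(-86)*(⅙) = 6622*(⅙) = 3311/3 ≈ 1103.7)
x(A) = 7*A
14319 - x(I) = 14319 - 7*3311/3 = 14319 - 1*23177/3 = 14319 - 23177/3 = 19780/3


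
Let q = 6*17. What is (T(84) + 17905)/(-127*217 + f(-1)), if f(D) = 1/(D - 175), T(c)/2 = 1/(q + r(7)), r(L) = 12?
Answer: -179623136/276471945 ≈ -0.64970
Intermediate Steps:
q = 102
T(c) = 1/57 (T(c) = 2/(102 + 12) = 2/114 = 2*(1/114) = 1/57)
f(D) = 1/(-175 + D)
(T(84) + 17905)/(-127*217 + f(-1)) = (1/57 + 17905)/(-127*217 + 1/(-175 - 1)) = 1020586/(57*(-27559 + 1/(-176))) = 1020586/(57*(-27559 - 1/176)) = 1020586/(57*(-4850385/176)) = (1020586/57)*(-176/4850385) = -179623136/276471945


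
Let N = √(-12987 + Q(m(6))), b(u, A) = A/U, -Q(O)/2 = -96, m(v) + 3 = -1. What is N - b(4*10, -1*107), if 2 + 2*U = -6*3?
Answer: -107/10 + I*√12795 ≈ -10.7 + 113.11*I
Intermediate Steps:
m(v) = -4 (m(v) = -3 - 1 = -4)
Q(O) = 192 (Q(O) = -2*(-96) = 192)
U = -10 (U = -1 + (-6*3)/2 = -1 + (½)*(-18) = -1 - 9 = -10)
b(u, A) = -A/10 (b(u, A) = A/(-10) = A*(-⅒) = -A/10)
N = I*√12795 (N = √(-12987 + 192) = √(-12795) = I*√12795 ≈ 113.11*I)
N - b(4*10, -1*107) = I*√12795 - (-1)*(-1*107)/10 = I*√12795 - (-1)*(-107)/10 = I*√12795 - 1*107/10 = I*√12795 - 107/10 = -107/10 + I*√12795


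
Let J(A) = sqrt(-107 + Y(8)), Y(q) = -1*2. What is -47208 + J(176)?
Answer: -47208 + I*sqrt(109) ≈ -47208.0 + 10.44*I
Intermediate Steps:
Y(q) = -2
J(A) = I*sqrt(109) (J(A) = sqrt(-107 - 2) = sqrt(-109) = I*sqrt(109))
-47208 + J(176) = -47208 + I*sqrt(109)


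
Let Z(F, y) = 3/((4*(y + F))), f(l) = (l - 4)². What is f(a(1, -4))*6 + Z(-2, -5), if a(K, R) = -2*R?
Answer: 2685/28 ≈ 95.893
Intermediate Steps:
f(l) = (-4 + l)²
Z(F, y) = 3/(4*F + 4*y) (Z(F, y) = 3/((4*(F + y))) = 3/(4*F + 4*y))
f(a(1, -4))*6 + Z(-2, -5) = (-4 - 2*(-4))²*6 + 3/(4*(-2 - 5)) = (-4 + 8)²*6 + (¾)/(-7) = 4²*6 + (¾)*(-⅐) = 16*6 - 3/28 = 96 - 3/28 = 2685/28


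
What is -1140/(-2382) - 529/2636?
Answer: 290827/1046492 ≈ 0.27791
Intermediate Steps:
-1140/(-2382) - 529/2636 = -1140*(-1/2382) - 529*1/2636 = 190/397 - 529/2636 = 290827/1046492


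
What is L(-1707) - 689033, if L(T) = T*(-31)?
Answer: -636116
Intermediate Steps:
L(T) = -31*T
L(-1707) - 689033 = -31*(-1707) - 689033 = 52917 - 689033 = -636116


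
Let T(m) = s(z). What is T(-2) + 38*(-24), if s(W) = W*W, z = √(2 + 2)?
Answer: -908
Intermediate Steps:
z = 2 (z = √4 = 2)
s(W) = W²
T(m) = 4 (T(m) = 2² = 4)
T(-2) + 38*(-24) = 4 + 38*(-24) = 4 - 912 = -908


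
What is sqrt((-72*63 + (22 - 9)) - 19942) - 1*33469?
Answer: -33469 + I*sqrt(24465) ≈ -33469.0 + 156.41*I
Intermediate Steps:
sqrt((-72*63 + (22 - 9)) - 19942) - 1*33469 = sqrt((-4536 + 13) - 19942) - 33469 = sqrt(-4523 - 19942) - 33469 = sqrt(-24465) - 33469 = I*sqrt(24465) - 33469 = -33469 + I*sqrt(24465)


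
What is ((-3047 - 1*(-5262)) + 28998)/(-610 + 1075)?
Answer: 31213/465 ≈ 67.125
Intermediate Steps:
((-3047 - 1*(-5262)) + 28998)/(-610 + 1075) = ((-3047 + 5262) + 28998)/465 = (2215 + 28998)*(1/465) = 31213*(1/465) = 31213/465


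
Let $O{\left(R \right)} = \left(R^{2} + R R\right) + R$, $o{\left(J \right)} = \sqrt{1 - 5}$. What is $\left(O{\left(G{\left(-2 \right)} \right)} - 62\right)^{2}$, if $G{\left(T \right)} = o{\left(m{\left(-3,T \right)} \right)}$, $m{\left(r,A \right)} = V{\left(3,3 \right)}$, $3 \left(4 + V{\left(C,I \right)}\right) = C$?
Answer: $4896 - 280 i \approx 4896.0 - 280.0 i$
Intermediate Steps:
$V{\left(C,I \right)} = -4 + \frac{C}{3}$
$m{\left(r,A \right)} = -3$ ($m{\left(r,A \right)} = -4 + \frac{1}{3} \cdot 3 = -4 + 1 = -3$)
$o{\left(J \right)} = 2 i$ ($o{\left(J \right)} = \sqrt{-4} = 2 i$)
$G{\left(T \right)} = 2 i$
$O{\left(R \right)} = R + 2 R^{2}$ ($O{\left(R \right)} = \left(R^{2} + R^{2}\right) + R = 2 R^{2} + R = R + 2 R^{2}$)
$\left(O{\left(G{\left(-2 \right)} \right)} - 62\right)^{2} = \left(2 i \left(1 + 2 \cdot 2 i\right) - 62\right)^{2} = \left(2 i \left(1 + 4 i\right) - 62\right)^{2} = \left(-62 + 2 i \left(1 + 4 i\right)\right)^{2}$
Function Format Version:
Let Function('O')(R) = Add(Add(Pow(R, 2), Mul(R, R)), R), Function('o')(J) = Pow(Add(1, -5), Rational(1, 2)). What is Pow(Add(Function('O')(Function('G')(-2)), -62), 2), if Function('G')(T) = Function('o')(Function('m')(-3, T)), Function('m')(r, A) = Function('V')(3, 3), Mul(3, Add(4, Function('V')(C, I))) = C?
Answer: Add(4896, Mul(-280, I)) ≈ Add(4896.0, Mul(-280.00, I))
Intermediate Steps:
Function('V')(C, I) = Add(-4, Mul(Rational(1, 3), C))
Function('m')(r, A) = -3 (Function('m')(r, A) = Add(-4, Mul(Rational(1, 3), 3)) = Add(-4, 1) = -3)
Function('o')(J) = Mul(2, I) (Function('o')(J) = Pow(-4, Rational(1, 2)) = Mul(2, I))
Function('G')(T) = Mul(2, I)
Function('O')(R) = Add(R, Mul(2, Pow(R, 2))) (Function('O')(R) = Add(Add(Pow(R, 2), Pow(R, 2)), R) = Add(Mul(2, Pow(R, 2)), R) = Add(R, Mul(2, Pow(R, 2))))
Pow(Add(Function('O')(Function('G')(-2)), -62), 2) = Pow(Add(Mul(Mul(2, I), Add(1, Mul(2, Mul(2, I)))), -62), 2) = Pow(Add(Mul(Mul(2, I), Add(1, Mul(4, I))), -62), 2) = Pow(Add(Mul(2, I, Add(1, Mul(4, I))), -62), 2) = Pow(Add(-62, Mul(2, I, Add(1, Mul(4, I)))), 2)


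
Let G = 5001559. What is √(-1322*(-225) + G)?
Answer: √5299009 ≈ 2302.0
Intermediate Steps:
√(-1322*(-225) + G) = √(-1322*(-225) + 5001559) = √(297450 + 5001559) = √5299009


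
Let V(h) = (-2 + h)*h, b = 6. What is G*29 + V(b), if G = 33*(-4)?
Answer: -3804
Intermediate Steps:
V(h) = h*(-2 + h)
G = -132
G*29 + V(b) = -132*29 + 6*(-2 + 6) = -3828 + 6*4 = -3828 + 24 = -3804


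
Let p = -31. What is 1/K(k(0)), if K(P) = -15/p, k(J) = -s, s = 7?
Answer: 31/15 ≈ 2.0667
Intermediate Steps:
k(J) = -7 (k(J) = -1*7 = -7)
K(P) = 15/31 (K(P) = -15/(-31) = -15*(-1/31) = 15/31)
1/K(k(0)) = 1/(15/31) = 31/15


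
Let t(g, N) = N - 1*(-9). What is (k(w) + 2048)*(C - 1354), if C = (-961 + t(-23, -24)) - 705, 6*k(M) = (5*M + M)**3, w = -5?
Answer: 7441820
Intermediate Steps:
t(g, N) = 9 + N (t(g, N) = N + 9 = 9 + N)
k(M) = 36*M**3 (k(M) = (5*M + M)**3/6 = (6*M)**3/6 = (216*M**3)/6 = 36*M**3)
C = -1681 (C = (-961 + (9 - 24)) - 705 = (-961 - 15) - 705 = -976 - 705 = -1681)
(k(w) + 2048)*(C - 1354) = (36*(-5)**3 + 2048)*(-1681 - 1354) = (36*(-125) + 2048)*(-3035) = (-4500 + 2048)*(-3035) = -2452*(-3035) = 7441820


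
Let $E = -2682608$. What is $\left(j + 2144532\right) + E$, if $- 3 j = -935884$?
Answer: $- \frac{678344}{3} \approx -2.2611 \cdot 10^{5}$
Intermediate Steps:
$j = \frac{935884}{3}$ ($j = \left(- \frac{1}{3}\right) \left(-935884\right) = \frac{935884}{3} \approx 3.1196 \cdot 10^{5}$)
$\left(j + 2144532\right) + E = \left(\frac{935884}{3} + 2144532\right) - 2682608 = \frac{7369480}{3} - 2682608 = - \frac{678344}{3}$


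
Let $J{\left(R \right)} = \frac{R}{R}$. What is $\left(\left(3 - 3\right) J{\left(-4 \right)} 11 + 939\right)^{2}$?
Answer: $881721$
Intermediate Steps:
$J{\left(R \right)} = 1$
$\left(\left(3 - 3\right) J{\left(-4 \right)} 11 + 939\right)^{2} = \left(\left(3 - 3\right) 1 \cdot 11 + 939\right)^{2} = \left(0 \cdot 1 \cdot 11 + 939\right)^{2} = \left(0 \cdot 11 + 939\right)^{2} = \left(0 + 939\right)^{2} = 939^{2} = 881721$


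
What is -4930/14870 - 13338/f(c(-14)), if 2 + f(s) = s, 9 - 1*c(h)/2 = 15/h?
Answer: -138897853/188849 ≈ -735.50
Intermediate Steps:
c(h) = 18 - 30/h
f(s) = -2 + s
-4930/14870 - 13338/f(c(-14)) = -4930/14870 - 13338/(-2 + (18 - 30/(-14))) = -4930*1/14870 - 13338/(-2 + (18 - 30*(-1/14))) = -493/1487 - 13338/(-2 + (18 + 15/7)) = -493/1487 - 13338/(-2 + 141/7) = -493/1487 - 13338/127/7 = -493/1487 - 13338*7/127 = -493/1487 - 93366/127 = -138897853/188849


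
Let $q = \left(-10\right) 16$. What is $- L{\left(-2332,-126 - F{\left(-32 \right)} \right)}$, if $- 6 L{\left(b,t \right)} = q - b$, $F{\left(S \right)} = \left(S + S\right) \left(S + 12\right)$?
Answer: $362$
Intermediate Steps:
$F{\left(S \right)} = 2 S \left(12 + S\right)$
$q = -160$
$L{\left(b,t \right)} = \frac{80}{3} + \frac{b}{6}$ ($L{\left(b,t \right)} = - \frac{-160 - b}{6} = \frac{80}{3} + \frac{b}{6}$)
$- L{\left(-2332,-126 - F{\left(-32 \right)} \right)} = - (\frac{80}{3} + \frac{1}{6} \left(-2332\right)) = - (\frac{80}{3} - \frac{1166}{3}) = \left(-1\right) \left(-362\right) = 362$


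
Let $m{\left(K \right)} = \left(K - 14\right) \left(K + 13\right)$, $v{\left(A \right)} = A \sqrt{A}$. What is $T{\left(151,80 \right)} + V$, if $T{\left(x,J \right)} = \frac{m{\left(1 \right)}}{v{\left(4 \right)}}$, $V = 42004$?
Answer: $\frac{167925}{4} \approx 41981.0$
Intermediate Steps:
$v{\left(A \right)} = A^{\frac{3}{2}}$
$m{\left(K \right)} = \left(-14 + K\right) \left(13 + K\right)$
$T{\left(x,J \right)} = - \frac{91}{4}$ ($T{\left(x,J \right)} = \frac{-182 + 1^{2} - 1}{4^{\frac{3}{2}}} = \frac{-182 + 1 - 1}{8} = \left(-182\right) \frac{1}{8} = - \frac{91}{4}$)
$T{\left(151,80 \right)} + V = - \frac{91}{4} + 42004 = \frac{167925}{4}$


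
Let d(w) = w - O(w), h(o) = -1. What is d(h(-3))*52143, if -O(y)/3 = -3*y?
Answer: 417144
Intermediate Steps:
O(y) = 9*y (O(y) = -(-9)*y = 9*y)
d(w) = -8*w (d(w) = w - 9*w = -8*w)
d(h(-3))*52143 = -8*(-1)*52143 = 8*52143 = 417144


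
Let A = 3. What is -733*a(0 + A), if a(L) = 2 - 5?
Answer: 2199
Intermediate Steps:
a(L) = -3
-733*a(0 + A) = -733*(-3) = 2199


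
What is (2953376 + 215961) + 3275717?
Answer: 6445054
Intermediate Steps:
(2953376 + 215961) + 3275717 = 3169337 + 3275717 = 6445054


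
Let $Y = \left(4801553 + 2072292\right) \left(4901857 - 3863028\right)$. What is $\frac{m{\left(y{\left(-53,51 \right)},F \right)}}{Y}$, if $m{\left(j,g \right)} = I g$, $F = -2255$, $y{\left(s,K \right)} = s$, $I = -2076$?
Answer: $\frac{85116}{129831809591} \approx 6.5559 \cdot 10^{-7}$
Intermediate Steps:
$m{\left(j,g \right)} = - 2076 g$
$Y = 7140749527505$ ($Y = 6873845 \cdot 1038829 = 7140749527505$)
$\frac{m{\left(y{\left(-53,51 \right)},F \right)}}{Y} = \frac{\left(-2076\right) \left(-2255\right)}{7140749527505} = 4681380 \cdot \frac{1}{7140749527505} = \frac{85116}{129831809591}$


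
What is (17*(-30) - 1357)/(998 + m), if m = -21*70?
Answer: 1867/472 ≈ 3.9555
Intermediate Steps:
m = -1470
(17*(-30) - 1357)/(998 + m) = (17*(-30) - 1357)/(998 - 1470) = (-510 - 1357)/(-472) = -1867*(-1/472) = 1867/472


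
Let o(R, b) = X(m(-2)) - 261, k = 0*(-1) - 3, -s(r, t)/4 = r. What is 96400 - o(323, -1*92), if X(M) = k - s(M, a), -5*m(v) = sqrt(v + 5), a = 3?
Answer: 96664 + 4*sqrt(3)/5 ≈ 96665.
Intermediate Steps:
s(r, t) = -4*r
k = -3 (k = 0 - 3 = -3)
m(v) = -sqrt(5 + v)/5 (m(v) = -sqrt(v + 5)/5 = -sqrt(5 + v)/5)
X(M) = -3 + 4*M (X(M) = -3 - (-4)*M = -3 + 4*M)
o(R, b) = -264 - 4*sqrt(3)/5 (o(R, b) = (-3 + 4*(-sqrt(5 - 2)/5)) - 261 = (-3 + 4*(-sqrt(3)/5)) - 261 = (-3 - 4*sqrt(3)/5) - 261 = -264 - 4*sqrt(3)/5)
96400 - o(323, -1*92) = 96400 - (-264 - 4*sqrt(3)/5) = 96400 + (264 + 4*sqrt(3)/5) = 96664 + 4*sqrt(3)/5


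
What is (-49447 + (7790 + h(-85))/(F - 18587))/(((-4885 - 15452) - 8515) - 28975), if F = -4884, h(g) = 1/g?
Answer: 8968105254/10487898995 ≈ 0.85509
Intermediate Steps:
(-49447 + (7790 + h(-85))/(F - 18587))/(((-4885 - 15452) - 8515) - 28975) = (-49447 + (7790 + 1/(-85))/(-4884 - 18587))/(((-4885 - 15452) - 8515) - 28975) = (-49447 + (7790 - 1/85)/(-23471))/((-20337 - 8515) - 28975) = (-49447 + (662149/85)*(-1/23471))/(-28852 - 28975) = (-49447 - 662149/1995035)/(-57827) = -98649157794/1995035*(-1/57827) = 8968105254/10487898995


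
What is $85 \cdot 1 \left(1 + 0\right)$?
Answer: $85$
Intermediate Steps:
$85 \cdot 1 \left(1 + 0\right) = 85 \cdot 1 \cdot 1 = 85 \cdot 1 = 85$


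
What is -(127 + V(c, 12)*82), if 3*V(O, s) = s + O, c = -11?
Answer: -463/3 ≈ -154.33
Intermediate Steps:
V(O, s) = O/3 + s/3 (V(O, s) = (s + O)/3 = (O + s)/3 = O/3 + s/3)
-(127 + V(c, 12)*82) = -(127 + ((⅓)*(-11) + (⅓)*12)*82) = -(127 + (-11/3 + 4)*82) = -(127 + (⅓)*82) = -(127 + 82/3) = -1*463/3 = -463/3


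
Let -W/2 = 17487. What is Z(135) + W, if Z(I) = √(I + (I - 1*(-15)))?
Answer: -34974 + √285 ≈ -34957.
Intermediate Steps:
W = -34974 (W = -2*17487 = -34974)
Z(I) = √(15 + 2*I) (Z(I) = √(I + (I + 15)) = √(I + (15 + I)) = √(15 + 2*I))
Z(135) + W = √(15 + 2*135) - 34974 = √(15 + 270) - 34974 = √285 - 34974 = -34974 + √285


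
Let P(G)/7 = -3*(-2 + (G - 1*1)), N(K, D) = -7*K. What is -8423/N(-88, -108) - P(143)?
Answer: 1802617/616 ≈ 2926.3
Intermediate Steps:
P(G) = 63 - 21*G (P(G) = 7*(-3*(-2 + (G - 1*1))) = 7*(-3*(-2 + (G - 1))) = 7*(-3*(-2 + (-1 + G))) = 7*(-3*(-3 + G)) = 7*(9 - 3*G) = 63 - 21*G)
-8423/N(-88, -108) - P(143) = -8423/((-7*(-88))) - (63 - 21*143) = -8423/616 - (63 - 3003) = -8423*1/616 - 1*(-2940) = -8423/616 + 2940 = 1802617/616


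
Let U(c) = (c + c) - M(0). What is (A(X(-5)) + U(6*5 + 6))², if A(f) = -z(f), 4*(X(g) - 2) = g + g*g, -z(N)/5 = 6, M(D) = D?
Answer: 10404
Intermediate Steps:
z(N) = -30 (z(N) = -5*6 = -30)
X(g) = 2 + g/4 + g²/4 (X(g) = 2 + (g + g*g)/4 = 2 + (g + g²)/4 = 2 + (g/4 + g²/4) = 2 + g/4 + g²/4)
A(f) = 30 (A(f) = -1*(-30) = 30)
U(c) = 2*c (U(c) = (c + c) - 1*0 = 2*c + 0 = 2*c)
(A(X(-5)) + U(6*5 + 6))² = (30 + 2*(6*5 + 6))² = (30 + 2*(30 + 6))² = (30 + 2*36)² = (30 + 72)² = 102² = 10404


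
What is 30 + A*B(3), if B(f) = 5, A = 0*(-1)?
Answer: 30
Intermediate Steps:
A = 0
30 + A*B(3) = 30 + 0*5 = 30 + 0 = 30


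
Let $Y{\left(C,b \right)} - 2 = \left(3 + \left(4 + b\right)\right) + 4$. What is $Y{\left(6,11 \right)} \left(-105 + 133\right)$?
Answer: $672$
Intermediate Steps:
$Y{\left(C,b \right)} = 13 + b$ ($Y{\left(C,b \right)} = 2 + \left(\left(3 + \left(4 + b\right)\right) + 4\right) = 2 + \left(\left(7 + b\right) + 4\right) = 2 + \left(11 + b\right) = 13 + b$)
$Y{\left(6,11 \right)} \left(-105 + 133\right) = \left(13 + 11\right) \left(-105 + 133\right) = 24 \cdot 28 = 672$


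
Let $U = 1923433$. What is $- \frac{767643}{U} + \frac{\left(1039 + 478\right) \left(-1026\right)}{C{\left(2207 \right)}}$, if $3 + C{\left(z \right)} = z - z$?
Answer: $\frac{24339102459}{46913} \approx 5.1881 \cdot 10^{5}$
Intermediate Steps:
$C{\left(z \right)} = -3$ ($C{\left(z \right)} = -3 + \left(z - z\right) = -3 + 0 = -3$)
$- \frac{767643}{U} + \frac{\left(1039 + 478\right) \left(-1026\right)}{C{\left(2207 \right)}} = - \frac{767643}{1923433} + \frac{\left(1039 + 478\right) \left(-1026\right)}{-3} = \left(-767643\right) \frac{1}{1923433} + 1517 \left(-1026\right) \left(- \frac{1}{3}\right) = - \frac{18723}{46913} - -518814 = - \frac{18723}{46913} + 518814 = \frac{24339102459}{46913}$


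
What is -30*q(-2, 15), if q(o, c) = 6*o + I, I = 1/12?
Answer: 715/2 ≈ 357.50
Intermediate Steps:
I = 1/12 ≈ 0.083333
q(o, c) = 1/12 + 6*o (q(o, c) = 6*o + 1/12 = 1/12 + 6*o)
-30*q(-2, 15) = -30*(1/12 + 6*(-2)) = -30*(1/12 - 12) = -30*(-143/12) = 715/2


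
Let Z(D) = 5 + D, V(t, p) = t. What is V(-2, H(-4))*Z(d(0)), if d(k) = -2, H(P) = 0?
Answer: -6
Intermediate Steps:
V(-2, H(-4))*Z(d(0)) = -2*(5 - 2) = -2*3 = -6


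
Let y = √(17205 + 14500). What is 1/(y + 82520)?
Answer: 16504/1361903739 - √31705/6809518695 ≈ 1.2092e-5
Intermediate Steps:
y = √31705 ≈ 178.06
1/(y + 82520) = 1/(√31705 + 82520) = 1/(82520 + √31705)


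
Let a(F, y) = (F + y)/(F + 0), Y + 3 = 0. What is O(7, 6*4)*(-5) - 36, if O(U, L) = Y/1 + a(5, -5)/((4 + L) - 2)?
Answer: -21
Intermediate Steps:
Y = -3 (Y = -3 + 0 = -3)
a(F, y) = (F + y)/F
O(U, L) = -3 (O(U, L) = -3/1 + ((5 - 5)/5)/((4 + L) - 2) = -3*1 + ((⅕)*0)/(2 + L) = -3 + 0/(2 + L) = -3 + 0 = -3)
O(7, 6*4)*(-5) - 36 = -3*(-5) - 36 = 15 - 36 = -21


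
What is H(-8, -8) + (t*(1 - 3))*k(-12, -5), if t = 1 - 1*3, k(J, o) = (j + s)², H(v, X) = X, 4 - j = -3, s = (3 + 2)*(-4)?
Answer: 668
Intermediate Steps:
s = -20 (s = 5*(-4) = -20)
j = 7 (j = 4 - 1*(-3) = 4 + 3 = 7)
k(J, o) = 169 (k(J, o) = (7 - 20)² = (-13)² = 169)
t = -2 (t = 1 - 3 = -2)
H(-8, -8) + (t*(1 - 3))*k(-12, -5) = -8 - 2*(1 - 3)*169 = -8 - 2*(-2)*169 = -8 + 4*169 = -8 + 676 = 668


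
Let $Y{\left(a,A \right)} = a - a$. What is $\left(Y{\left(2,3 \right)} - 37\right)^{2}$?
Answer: $1369$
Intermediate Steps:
$Y{\left(a,A \right)} = 0$
$\left(Y{\left(2,3 \right)} - 37\right)^{2} = \left(0 - 37\right)^{2} = \left(-37\right)^{2} = 1369$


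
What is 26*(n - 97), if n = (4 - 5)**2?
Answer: -2496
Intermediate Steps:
n = 1 (n = (-1)**2 = 1)
26*(n - 97) = 26*(1 - 97) = 26*(-96) = -2496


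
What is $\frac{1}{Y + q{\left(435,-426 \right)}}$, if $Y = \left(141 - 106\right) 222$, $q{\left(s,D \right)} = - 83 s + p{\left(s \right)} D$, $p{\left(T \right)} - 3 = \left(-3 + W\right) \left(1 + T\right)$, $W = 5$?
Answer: $- \frac{1}{401085} \approx -2.4932 \cdot 10^{-6}$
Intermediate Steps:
$p{\left(T \right)} = 5 + 2 T$ ($p{\left(T \right)} = 3 + \left(-3 + 5\right) \left(1 + T\right) = 3 + 2 \left(1 + T\right) = 3 + \left(2 + 2 T\right) = 5 + 2 T$)
$q{\left(s,D \right)} = - 83 s + D \left(5 + 2 s\right)$ ($q{\left(s,D \right)} = - 83 s + \left(5 + 2 s\right) D = - 83 s + D \left(5 + 2 s\right)$)
$Y = 7770$ ($Y = 35 \cdot 222 = 7770$)
$\frac{1}{Y + q{\left(435,-426 \right)}} = \frac{1}{7770 - \left(36105 + 426 \left(5 + 2 \cdot 435\right)\right)} = \frac{1}{7770 - \left(36105 + 426 \left(5 + 870\right)\right)} = \frac{1}{7770 - 408855} = \frac{1}{-401085} = - \frac{1}{401085}$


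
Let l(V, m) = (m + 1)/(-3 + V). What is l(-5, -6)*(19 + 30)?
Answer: 245/8 ≈ 30.625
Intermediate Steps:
l(V, m) = (1 + m)/(-3 + V)
l(-5, -6)*(19 + 30) = ((1 - 6)/(-3 - 5))*(19 + 30) = (-5/(-8))*49 = -1/8*(-5)*49 = (5/8)*49 = 245/8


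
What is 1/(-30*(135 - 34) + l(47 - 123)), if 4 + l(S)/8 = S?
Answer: -1/3670 ≈ -0.00027248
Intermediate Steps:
l(S) = -32 + 8*S
1/(-30*(135 - 34) + l(47 - 123)) = 1/(-30*(135 - 34) + (-32 + 8*(47 - 123))) = 1/(-30*101 + (-32 + 8*(-76))) = 1/(-3030 + (-32 - 608)) = 1/(-3030 - 640) = 1/(-3670) = -1/3670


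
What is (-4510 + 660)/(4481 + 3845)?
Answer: -1925/4163 ≈ -0.46241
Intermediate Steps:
(-4510 + 660)/(4481 + 3845) = -3850/8326 = -3850*1/8326 = -1925/4163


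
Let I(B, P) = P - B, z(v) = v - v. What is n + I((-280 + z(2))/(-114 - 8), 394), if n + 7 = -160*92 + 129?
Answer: -866584/61 ≈ -14206.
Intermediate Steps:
z(v) = 0
n = -14598 (n = -7 + (-160*92 + 129) = -7 + (-14720 + 129) = -7 - 14591 = -14598)
n + I((-280 + z(2))/(-114 - 8), 394) = -14598 + (394 - (-280 + 0)/(-114 - 8)) = -14598 + (394 - (-280)/(-122)) = -14598 + (394 - (-280)*(-1)/122) = -14598 + (394 - 1*140/61) = -14598 + (394 - 140/61) = -14598 + 23894/61 = -866584/61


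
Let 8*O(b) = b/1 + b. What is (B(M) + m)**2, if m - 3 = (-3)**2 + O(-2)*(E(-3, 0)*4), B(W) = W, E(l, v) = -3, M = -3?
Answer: 225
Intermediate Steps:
O(b) = b/4 (O(b) = (b/1 + b)/8 = (b*1 + b)/8 = (b + b)/8 = (2*b)/8 = b/4)
m = 18 (m = 3 + ((-3)**2 + ((1/4)*(-2))*(-3*4)) = 3 + (9 - 1/2*(-12)) = 3 + (9 + 6) = 3 + 15 = 18)
(B(M) + m)**2 = (-3 + 18)**2 = 15**2 = 225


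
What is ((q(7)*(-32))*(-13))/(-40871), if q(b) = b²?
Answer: -20384/40871 ≈ -0.49874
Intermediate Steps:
((q(7)*(-32))*(-13))/(-40871) = ((7²*(-32))*(-13))/(-40871) = ((49*(-32))*(-13))*(-1/40871) = -1568*(-13)*(-1/40871) = 20384*(-1/40871) = -20384/40871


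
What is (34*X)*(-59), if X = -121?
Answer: 242726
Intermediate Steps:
(34*X)*(-59) = (34*(-121))*(-59) = -4114*(-59) = 242726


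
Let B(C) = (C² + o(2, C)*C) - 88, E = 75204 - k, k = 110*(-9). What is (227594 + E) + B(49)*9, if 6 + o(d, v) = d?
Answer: 322841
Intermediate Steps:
k = -990
E = 76194 (E = 75204 - 1*(-990) = 75204 + 990 = 76194)
o(d, v) = -6 + d
B(C) = -88 + C² - 4*C (B(C) = (C² + (-6 + 2)*C) - 88 = (C² - 4*C) - 88 = -88 + C² - 4*C)
(227594 + E) + B(49)*9 = (227594 + 76194) + (-88 + 49² - 4*49)*9 = 303788 + (-88 + 2401 - 196)*9 = 303788 + 2117*9 = 303788 + 19053 = 322841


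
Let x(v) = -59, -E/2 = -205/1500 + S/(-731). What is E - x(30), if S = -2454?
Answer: 5763121/109650 ≈ 52.559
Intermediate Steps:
E = -706229/109650 (E = -2*(-205/1500 - 2454/(-731)) = -2*(-205*1/1500 - 2454*(-1/731)) = -2*(-41/300 + 2454/731) = -2*706229/219300 = -706229/109650 ≈ -6.4408)
E - x(30) = -706229/109650 - 1*(-59) = -706229/109650 + 59 = 5763121/109650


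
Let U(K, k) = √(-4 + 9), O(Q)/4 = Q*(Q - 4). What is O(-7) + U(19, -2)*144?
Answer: 308 + 144*√5 ≈ 629.99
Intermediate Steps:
O(Q) = 4*Q*(-4 + Q) (O(Q) = 4*(Q*(Q - 4)) = 4*(Q*(-4 + Q)) = 4*Q*(-4 + Q))
U(K, k) = √5
O(-7) + U(19, -2)*144 = 4*(-7)*(-4 - 7) + √5*144 = 4*(-7)*(-11) + 144*√5 = 308 + 144*√5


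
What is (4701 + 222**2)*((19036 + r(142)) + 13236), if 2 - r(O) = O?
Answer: 1734646020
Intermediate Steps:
r(O) = 2 - O
(4701 + 222**2)*((19036 + r(142)) + 13236) = (4701 + 222**2)*((19036 + (2 - 1*142)) + 13236) = (4701 + 49284)*((19036 + (2 - 142)) + 13236) = 53985*((19036 - 140) + 13236) = 53985*(18896 + 13236) = 53985*32132 = 1734646020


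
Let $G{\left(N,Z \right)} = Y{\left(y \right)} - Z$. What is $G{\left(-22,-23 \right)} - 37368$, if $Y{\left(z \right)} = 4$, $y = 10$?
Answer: $-37341$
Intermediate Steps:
$G{\left(N,Z \right)} = 4 - Z$
$G{\left(-22,-23 \right)} - 37368 = \left(4 - -23\right) - 37368 = \left(4 + 23\right) - 37368 = 27 - 37368 = -37341$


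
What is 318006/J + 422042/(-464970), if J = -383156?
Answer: -77392793593/44539011330 ≈ -1.7376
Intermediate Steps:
318006/J + 422042/(-464970) = 318006/(-383156) + 422042/(-464970) = 318006*(-1/383156) + 422042*(-1/464970) = -159003/191578 - 211021/232485 = -77392793593/44539011330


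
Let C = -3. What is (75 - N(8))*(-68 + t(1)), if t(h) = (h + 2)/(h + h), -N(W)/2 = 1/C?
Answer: -29659/6 ≈ -4943.2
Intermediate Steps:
N(W) = ⅔ (N(W) = -2/(-3) = -2*(-⅓) = ⅔)
t(h) = (2 + h)/(2*h) (t(h) = (2 + h)/((2*h)) = (2 + h)*(1/(2*h)) = (2 + h)/(2*h))
(75 - N(8))*(-68 + t(1)) = (75 - 1*⅔)*(-68 + (½)*(2 + 1)/1) = (75 - ⅔)*(-68 + (½)*1*3) = 223*(-68 + 3/2)/3 = (223/3)*(-133/2) = -29659/6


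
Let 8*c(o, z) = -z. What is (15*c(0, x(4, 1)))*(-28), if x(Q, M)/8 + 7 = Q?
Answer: -1260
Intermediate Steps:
x(Q, M) = -56 + 8*Q
c(o, z) = -z/8 (c(o, z) = (-z)/8 = -z/8)
(15*c(0, x(4, 1)))*(-28) = (15*(-(-56 + 8*4)/8))*(-28) = (15*(-(-56 + 32)/8))*(-28) = (15*(-1/8*(-24)))*(-28) = (15*3)*(-28) = 45*(-28) = -1260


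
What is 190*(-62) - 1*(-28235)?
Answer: 16455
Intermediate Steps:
190*(-62) - 1*(-28235) = -11780 + 28235 = 16455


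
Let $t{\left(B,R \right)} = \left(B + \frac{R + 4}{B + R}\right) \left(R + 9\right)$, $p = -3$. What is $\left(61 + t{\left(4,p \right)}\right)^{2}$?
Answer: $8281$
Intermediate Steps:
$t{\left(B,R \right)} = \left(9 + R\right) \left(B + \frac{4 + R}{B + R}\right)$ ($t{\left(B,R \right)} = \left(B + \frac{4 + R}{B + R}\right) \left(9 + R\right) = \left(9 + R\right) \left(B + \frac{4 + R}{B + R}\right)$)
$\left(61 + t{\left(4,p \right)}\right)^{2} = \left(61 + \frac{36 + \left(-3\right)^{2} + 9 \cdot 4^{2} + 13 \left(-3\right) + 4 \left(-3\right)^{2} - 3 \cdot 4^{2} + 9 \cdot 4 \left(-3\right)}{4 - 3}\right)^{2} = \left(61 + \frac{36 + 9 + 9 \cdot 16 - 39 + 4 \cdot 9 - 48 - 108}{1}\right)^{2} = \left(61 + 1 \left(36 + 9 + 144 - 39 + 36 - 48 - 108\right)\right)^{2} = \left(61 + 1 \cdot 30\right)^{2} = \left(61 + 30\right)^{2} = 91^{2} = 8281$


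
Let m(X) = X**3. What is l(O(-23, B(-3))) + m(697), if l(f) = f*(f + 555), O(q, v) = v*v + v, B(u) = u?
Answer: 338612239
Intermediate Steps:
O(q, v) = v + v**2 (O(q, v) = v**2 + v = v + v**2)
l(f) = f*(555 + f)
l(O(-23, B(-3))) + m(697) = (-3*(1 - 3))*(555 - 3*(1 - 3)) + 697**3 = (-3*(-2))*(555 - 3*(-2)) + 338608873 = 6*(555 + 6) + 338608873 = 6*561 + 338608873 = 3366 + 338608873 = 338612239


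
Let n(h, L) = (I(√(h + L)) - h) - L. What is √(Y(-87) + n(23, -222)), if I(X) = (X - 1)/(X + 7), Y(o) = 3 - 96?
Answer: √((741 + 107*I*√199)/(7 + I*√199)) ≈ 10.333 + 0.02202*I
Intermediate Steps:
Y(o) = -93
I(X) = (-1 + X)/(7 + X)
n(h, L) = -L - h + (-1 + √(L + h))/(7 + √(L + h)) (n(h, L) = ((-1 + √(h + L))/(7 + √(h + L)) - h) - L = ((-1 + √(L + h))/(7 + √(L + h)) - h) - L = (-h + (-1 + √(L + h))/(7 + √(L + h))) - L = -L - h + (-1 + √(L + h))/(7 + √(L + h)))
√(Y(-87) + n(23, -222)) = √(-93 + (-1 + √(-222 + 23) - (7 + √(-222 + 23))*(-222 + 23))/(7 + √(-222 + 23))) = √(-93 + (-1 + √(-199) - 1*(7 + √(-199))*(-199))/(7 + √(-199))) = √(-93 + (-1 + I*√199 - 1*(7 + I*√199)*(-199))/(7 + I*√199)) = √(-93 + (-1 + I*√199 + (1393 + 199*I*√199))/(7 + I*√199)) = √(-93 + (1392 + 200*I*√199)/(7 + I*√199))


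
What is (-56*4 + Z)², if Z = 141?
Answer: 6889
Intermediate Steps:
(-56*4 + Z)² = (-56*4 + 141)² = (-224 + 141)² = (-83)² = 6889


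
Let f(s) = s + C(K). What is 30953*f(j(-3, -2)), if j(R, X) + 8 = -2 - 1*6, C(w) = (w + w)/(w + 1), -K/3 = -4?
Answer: -438104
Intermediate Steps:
K = 12 (K = -3*(-4) = 12)
C(w) = 2*w/(1 + w) (C(w) = (2*w)/(1 + w) = 2*w/(1 + w))
j(R, X) = -16 (j(R, X) = -8 + (-2 - 1*6) = -8 + (-2 - 6) = -8 - 8 = -16)
f(s) = 24/13 + s (f(s) = s + 2*12/(1 + 12) = s + 2*12/13 = s + 2*12*(1/13) = s + 24/13 = 24/13 + s)
30953*f(j(-3, -2)) = 30953*(24/13 - 16) = 30953*(-184/13) = -438104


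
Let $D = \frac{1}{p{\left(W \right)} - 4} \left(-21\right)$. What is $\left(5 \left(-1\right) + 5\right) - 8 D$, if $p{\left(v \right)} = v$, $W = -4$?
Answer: $-21$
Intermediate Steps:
$D = \frac{21}{8}$ ($D = \frac{1}{-4 - 4} \left(-21\right) = \frac{1}{-8} \left(-21\right) = \left(- \frac{1}{8}\right) \left(-21\right) = \frac{21}{8} \approx 2.625$)
$\left(5 \left(-1\right) + 5\right) - 8 D = \left(5 \left(-1\right) + 5\right) - 21 = \left(-5 + 5\right) - 21 = 0 - 21 = -21$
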